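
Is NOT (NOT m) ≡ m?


Compare truth tables:
m | φ | ψ
---------
F | F | F
T | T | T
The columns φ and ψ agree on every row.

Yes, they are logically equivalent.


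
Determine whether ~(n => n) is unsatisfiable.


Truth table over {n}:
n | φ
-----
False | False
True | False
Every row is false.

Yes, it is a contradiction.


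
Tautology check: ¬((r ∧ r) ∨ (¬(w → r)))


Build the truth table over {r, w}:
r | w | φ
---------
F | F | T
T | F | F
F | T | F
T | T | F
Counterexample at row 2: with r=T, w=F, the formula is F.

No, it is not a tautology.


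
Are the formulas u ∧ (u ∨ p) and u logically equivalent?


Compare truth tables:
p | u | φ | ψ
-------------
F | F | F | F
T | F | F | F
F | T | T | T
T | T | T | T
The columns φ and ψ agree on every row.

Yes, they are logically equivalent.


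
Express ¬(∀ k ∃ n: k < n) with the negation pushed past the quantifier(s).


Negation flips each quantifier (∀↔∃) and negates the inner predicate.
¬(∀ k ∃ n: φ) = ∃ k ∀ n: ¬φ.

∃ k ∀ n: ¬(k < n)


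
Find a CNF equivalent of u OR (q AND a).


Step 1: Distribute ∨ over ∧: u ∨ (q ∧ a) = (u ∨ q) ∧ (u ∨ a).

(u OR q) AND (u OR a)


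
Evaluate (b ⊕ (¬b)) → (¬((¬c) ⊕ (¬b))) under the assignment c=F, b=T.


Substitute c=F, b=T:
¬b = F
b ⊕ (¬b) = T ⊕ F = T
¬c = T
¬b = F
(¬c) ⊕ (¬b) = T ⊕ F = T
¬((¬c) ⊕ (¬b)) = F
(b ⊕ (¬b)) → (¬((¬c) ⊕ (¬b))) = T → F = F

F


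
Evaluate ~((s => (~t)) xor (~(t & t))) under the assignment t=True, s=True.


Substitute t=True, s=True:
~t = False
s => (~t) = True => False = False
t & t = True & True = True
~(t & t) = False
(s => (~t)) xor (~(t & t)) = False xor False = False
~((s => (~t)) xor (~(t & t))) = True

True


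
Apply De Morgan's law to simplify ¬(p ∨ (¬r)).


De Morgan: the negation of a disjunction is the conjunction of the negations.
Distribute ¬ across ∨, flipping it to ∧, and negate each literal.

(¬p) ∧ r


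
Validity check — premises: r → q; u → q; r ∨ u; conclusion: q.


This matches the form of proof by cases: the conclusion follows in every model of the premises.

Valid.


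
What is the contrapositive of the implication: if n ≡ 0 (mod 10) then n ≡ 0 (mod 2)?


The contrapositive of (P → Q) is (¬Q → ¬P); it is logically equivalent to the original.
Here P = 'n ≡ 0 (mod 10)' and Q = 'n ≡ 0 (mod 2)'.

If not (n ≡ 0 (mod 2)), then not (n ≡ 0 (mod 10)).


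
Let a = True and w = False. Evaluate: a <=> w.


Biconditional is true when both operands have the same truth value.
Substitute: a=True, w=False.
True <=> False evaluates to False.

False


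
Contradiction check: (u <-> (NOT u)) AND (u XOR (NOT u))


Truth table over {u}:
u | φ
-----
F | F
T | F
Every row is false.

Yes, it is a contradiction.


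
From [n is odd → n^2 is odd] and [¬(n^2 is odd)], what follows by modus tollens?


Modus tollens: from (P → Q) and ¬Q, infer ¬P.
Q = 'n^2 is odd' is denied; since P → Q, P must also fail.

Not (n is odd).


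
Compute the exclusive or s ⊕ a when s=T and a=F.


Exclusive or is true when exactly one operand is true.
Substitute: s=T, a=F.
T ⊕ F evaluates to T.

T


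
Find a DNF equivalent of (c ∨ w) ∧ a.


Step 1: Distribute ∧ over ∨: (c ∨ w) ∧ a = (c ∧ a) ∨ (w ∧ a).

(c ∧ a) ∨ (w ∧ a)


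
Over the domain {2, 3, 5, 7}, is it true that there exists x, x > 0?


Evaluate the predicate on each element: 2:T, 3:T, 5:T, 7:T.
Witness x = 2 satisfies the predicate.

T


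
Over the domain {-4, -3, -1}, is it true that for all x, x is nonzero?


Evaluate the predicate on each element: -4:T, -3:T, -1:T.
Every element satisfies the predicate.

T


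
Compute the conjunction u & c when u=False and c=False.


Conjunction is true only when both operands are true.
Substitute: u=False, c=False.
False & False evaluates to False.

False


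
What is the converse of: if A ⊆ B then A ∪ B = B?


The converse of (P → Q) is (Q → P). It is not in general equivalent to the original.
Here P = 'A ⊆ B' and Q = 'A ∪ B = B'.

If A ∪ B = B, then A ⊆ B.


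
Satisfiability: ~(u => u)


Check all 2 assignments over {u}:
u | φ
-----
False | False
True | False
No assignment makes the formula true.

Unsatisfiable.


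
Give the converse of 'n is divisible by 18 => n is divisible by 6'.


The converse of (P → Q) is (Q → P). It is not in general equivalent to the original.
Here P = 'n is divisible by 18' and Q = 'n is divisible by 6'.

If n is divisible by 6, then n is divisible by 18.


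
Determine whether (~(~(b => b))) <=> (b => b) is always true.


Build the truth table over {b}:
b | φ
-----
False | True
True | True
Every row evaluates to true.

Yes, it is a tautology.


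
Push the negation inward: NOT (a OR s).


De Morgan: the negation of a disjunction is the conjunction of the negations.
Distribute NOT across OR, flipping it to AND, and negate each literal.

(NOT a) AND (NOT s)


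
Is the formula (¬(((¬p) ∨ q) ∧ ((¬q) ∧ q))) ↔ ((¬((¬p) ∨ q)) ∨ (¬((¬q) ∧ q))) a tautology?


Build the truth table over {p, q}:
p | q | φ
---------
F | F | T
T | F | T
F | T | T
T | T | T
Every row evaluates to true.

Yes, it is a tautology.


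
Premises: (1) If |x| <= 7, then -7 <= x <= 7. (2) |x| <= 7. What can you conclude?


Modus ponens: from (P → Q) and P, infer Q.
P = '|x| <= 7' is asserted, and P → Q holds, so Q follows.

-7 <= x <= 7.


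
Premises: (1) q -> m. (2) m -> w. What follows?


Hypothetical syllogism: from (P → Q) and (Q → R), infer (P → R).
Chain the two implications through the shared middle term 'm'.

q -> w


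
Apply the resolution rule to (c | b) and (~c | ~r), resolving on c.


The clauses contain complementary literals c and ~c.
Resolution eliminates this pair and disjoins the remaining literals (merging duplicates).

(b | ~r)


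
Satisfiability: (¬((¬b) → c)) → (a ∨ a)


Search for a satisfying assignment over {a, b, c}.
Try a=T, b=F, c=F: the formula evaluates to T.
A satisfying assignment exists.

Satisfiable.


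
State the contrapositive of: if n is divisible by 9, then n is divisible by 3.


The contrapositive of (P → Q) is (¬Q → ¬P); it is logically equivalent to the original.
Here P = 'n is divisible by 9' and Q = 'n is divisible by 3'.

If not (n is divisible by 3), then not (n is divisible by 9).


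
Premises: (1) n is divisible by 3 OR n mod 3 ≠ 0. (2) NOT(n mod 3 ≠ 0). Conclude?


Disjunctive syllogism: from (P ∨ Q) and ¬P, infer Q.
One disjunct, 'n mod 3 ≠ 0', is ruled out; the other must hold.

n is divisible by 3


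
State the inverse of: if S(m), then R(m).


The inverse of (P → Q) is (¬P → ¬Q). It is equivalent to the converse, not to the original.
Here P = 'S(m)' and Q = 'R(m)'.

If not (S(m)), then not (R(m)).


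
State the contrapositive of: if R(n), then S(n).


The contrapositive of (P → Q) is (¬Q → ¬P); it is logically equivalent to the original.
Here P = 'R(n)' and Q = 'S(n)'.

If not (S(n)), then not (R(n)).


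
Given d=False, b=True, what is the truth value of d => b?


Implication is false only when antecedent is true and consequent is false.
Substitute: d=False, b=True.
False => True evaluates to True.

True


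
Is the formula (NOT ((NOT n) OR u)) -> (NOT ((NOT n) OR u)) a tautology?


Build the truth table over {n, u}:
n | u | φ
---------
F | F | T
T | F | T
F | T | T
T | T | T
Every row evaluates to true.

Yes, it is a tautology.


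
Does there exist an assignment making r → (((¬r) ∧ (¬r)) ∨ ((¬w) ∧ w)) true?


Search for a satisfying assignment over {r, w}.
Try r=F, w=F: the formula evaluates to T.
A satisfying assignment exists.

Satisfiable.


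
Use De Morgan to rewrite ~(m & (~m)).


De Morgan: the negation of a conjunction is the disjunction of the negations.
Distribute ~ across &, flipping it to |, and negate each literal.

(~m) | m


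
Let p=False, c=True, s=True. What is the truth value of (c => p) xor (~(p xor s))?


Substitute p=False, c=True, s=True:
c => p = True => False = False
p xor s = False xor True = True
~(p xor s) = False
(c => p) xor (~(p xor s)) = False xor False = False

False


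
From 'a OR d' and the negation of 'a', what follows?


Disjunctive syllogism: from (P ∨ Q) and ¬P, infer Q.
One disjunct, 'a', is ruled out; the other must hold.

d


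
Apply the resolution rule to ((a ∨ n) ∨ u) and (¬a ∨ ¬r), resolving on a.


The clauses contain complementary literals a and ¬a.
Resolution eliminates this pair and disjoins the remaining literals (merging duplicates).

((u ∨ n) ∨ ¬r)


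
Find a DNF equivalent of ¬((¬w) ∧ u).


Step 1: Apply De Morgan: ¬((¬w) ∧ u) = ¬(¬w) ∨ ¬u.
Step 2: Eliminate any double negations (¬¬X = X).

w ∨ (¬u)


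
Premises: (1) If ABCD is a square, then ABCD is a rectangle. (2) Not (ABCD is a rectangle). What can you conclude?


Modus tollens: from (P → Q) and ¬Q, infer ¬P.
Q = 'ABCD is a rectangle' is denied; since P → Q, P must also fail.

Not (ABCD is a square).


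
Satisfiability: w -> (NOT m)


Search for a satisfying assignment over {m, w}.
Try m=F, w=F: the formula evaluates to T.
A satisfying assignment exists.

Satisfiable.


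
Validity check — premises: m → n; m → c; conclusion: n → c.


This is (no valid rule). There exist truth assignments where the premises are all true but the conclusion is false.

Invalid.


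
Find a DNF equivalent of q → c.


Step 1: Rewrite q → c as ¬q ∨ c.

(¬q) ∨ c


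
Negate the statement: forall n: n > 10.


¬(forall x: φ) = exists x: ¬φ, and ¬(exists x: φ) = forall x: ¬φ.
Apply to the universal statement.

exists n: ~(n > 10)


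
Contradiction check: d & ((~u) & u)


Truth table over {d, u}:
d | u | φ
---------
False | False | False
True | False | False
False | True | False
True | True | False
Every row is false.

Yes, it is a contradiction.


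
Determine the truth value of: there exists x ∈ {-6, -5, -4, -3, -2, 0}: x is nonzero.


Evaluate the predicate on each element: -6:T, -5:T, -4:T, -3:T, -2:T, 0:F.
Witness x = -6 satisfies the predicate.

T


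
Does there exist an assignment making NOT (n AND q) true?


Search for a satisfying assignment over {n, q}.
Try n=F, q=F: the formula evaluates to T.
A satisfying assignment exists.

Satisfiable.


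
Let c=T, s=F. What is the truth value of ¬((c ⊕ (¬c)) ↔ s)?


Substitute c=T, s=F:
¬c = F
c ⊕ (¬c) = T ⊕ F = T
(c ⊕ (¬c)) ↔ s = T ↔ F = F
¬((c ⊕ (¬c)) ↔ s) = T

T


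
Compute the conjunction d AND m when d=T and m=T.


Conjunction is true only when both operands are true.
Substitute: d=T, m=T.
T AND T evaluates to T.

T


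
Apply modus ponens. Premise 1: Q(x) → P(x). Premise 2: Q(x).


Modus ponens: from (P → Q) and P, infer Q.
P = 'Q(x)' is asserted, and P → Q holds, so Q follows.

P(x).


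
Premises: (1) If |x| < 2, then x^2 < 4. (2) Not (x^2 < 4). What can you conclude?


Modus tollens: from (P → Q) and ¬Q, infer ¬P.
Q = 'x^2 < 4' is denied; since P → Q, P must also fail.

Not (|x| < 2).


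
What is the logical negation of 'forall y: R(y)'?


¬(forall x: φ) = exists x: ¬φ, and ¬(exists x: φ) = forall x: ¬φ.
Apply to the universal statement.

exists y: ~(R(y))


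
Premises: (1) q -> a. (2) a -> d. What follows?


Hypothetical syllogism: from (P → Q) and (Q → R), infer (P → R).
Chain the two implications through the shared middle term 'a'.

q -> d


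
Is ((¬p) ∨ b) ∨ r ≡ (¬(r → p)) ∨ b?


Compare truth tables:
b | p | r | φ | ψ
-----------------
F | F | F | T | F
T | F | F | T | T
F | T | F | F | F
T | T | F | T | T
F | F | T | T | T
T | F | T | T | T
F | T | T | T | F
T | T | T | T | T
They differ at row 1 (b=F, p=F, r=F): φ=T but ψ=F.

No, they are not logically equivalent.


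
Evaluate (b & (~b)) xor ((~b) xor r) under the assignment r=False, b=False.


Substitute r=False, b=False:
~b = True
b & (~b) = False & True = False
~b = True
(~b) xor r = True xor False = True
(b & (~b)) xor ((~b) xor r) = False xor True = True

True


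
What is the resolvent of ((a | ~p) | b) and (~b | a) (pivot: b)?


The clauses contain complementary literals b and ~b.
Resolution eliminates this pair and disjoins the remaining literals (merging duplicates).

(a | ~p)


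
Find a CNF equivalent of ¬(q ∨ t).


Step 1: Apply De Morgan: ¬(q ∨ t) = ¬q ∧ ¬t.

(¬q) ∧ (¬t)


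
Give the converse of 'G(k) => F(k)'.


The converse of (P → Q) is (Q → P). It is not in general equivalent to the original.
Here P = 'G(k)' and Q = 'F(k)'.

If F(k), then G(k).


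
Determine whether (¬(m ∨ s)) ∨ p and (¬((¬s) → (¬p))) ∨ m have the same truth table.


Compare truth tables:
m | p | s | φ | ψ
-----------------
F | F | F | T | F
T | F | F | F | T
F | T | F | T | T
T | T | F | T | T
F | F | T | F | F
T | F | T | F | T
F | T | T | T | F
T | T | T | T | T
They differ at row 1 (m=F, p=F, s=F): φ=T but ψ=F.

No, they are not logically equivalent.


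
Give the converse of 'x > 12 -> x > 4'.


The converse of (P → Q) is (Q → P). It is not in general equivalent to the original.
Here P = 'x > 12' and Q = 'x > 4'.

If x > 4, then x > 12.


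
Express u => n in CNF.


Step 1: Rewrite u → n as ¬u ∨ n.

(~u) | n


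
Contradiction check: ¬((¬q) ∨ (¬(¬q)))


Truth table over {q}:
q | φ
-----
F | F
T | F
Every row is false.

Yes, it is a contradiction.


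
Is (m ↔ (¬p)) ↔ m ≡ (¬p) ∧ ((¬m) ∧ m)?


Compare truth tables:
m | p | φ | ψ
-------------
F | F | T | F
T | F | T | F
F | T | F | F
T | T | F | F
They differ at row 1 (m=F, p=F): φ=T but ψ=F.

No, they are not logically equivalent.


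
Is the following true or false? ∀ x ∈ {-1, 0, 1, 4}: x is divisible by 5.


Evaluate the predicate on each element: -1:F, 0:T, 1:F, 4:F.
Counterexample x = -1 fails the predicate.

F


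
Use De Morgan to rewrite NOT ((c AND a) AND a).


De Morgan: the negation of a conjunction is the disjunction of the negations.
Distribute NOT across AND, flipping it to OR, and negate each literal.

((NOT c) OR (NOT a)) OR (NOT a)


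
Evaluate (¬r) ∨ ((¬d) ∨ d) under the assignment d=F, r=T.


Substitute d=F, r=T:
¬r = F
¬d = T
(¬d) ∨ d = T ∨ F = T
(¬r) ∨ ((¬d) ∨ d) = F ∨ T = T

T


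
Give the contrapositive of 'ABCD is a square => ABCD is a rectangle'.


The contrapositive of (P → Q) is (¬Q → ¬P); it is logically equivalent to the original.
Here P = 'ABCD is a square' and Q = 'ABCD is a rectangle'.

If not (ABCD is a rectangle), then not (ABCD is a square).


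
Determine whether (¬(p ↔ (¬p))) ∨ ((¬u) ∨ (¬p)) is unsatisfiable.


Truth table over {p, u}:
p | u | φ
---------
F | F | T
T | F | T
F | T | T
T | T | T
Satisfying assignment at row 1: p=F, u=F gives T.

No, it is not a contradiction.


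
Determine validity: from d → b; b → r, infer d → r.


This matches the form of hypothetical syllogism: the conclusion follows in every model of the premises.

Valid.


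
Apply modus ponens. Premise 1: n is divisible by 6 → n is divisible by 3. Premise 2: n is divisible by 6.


Modus ponens: from (P → Q) and P, infer Q.
P = 'n is divisible by 6' is asserted, and P → Q holds, so Q follows.

n is divisible by 3.


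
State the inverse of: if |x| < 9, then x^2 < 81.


The inverse of (P → Q) is (¬P → ¬Q). It is equivalent to the converse, not to the original.
Here P = '|x| < 9' and Q = 'x^2 < 81'.

If not (|x| < 9), then not (x^2 < 81).


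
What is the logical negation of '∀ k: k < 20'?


¬(∀ x: φ) = ∃ x: ¬φ, and ¬(∃ x: φ) = ∀ x: ¬φ.
Apply to the universal statement.

∃ k: ¬(k < 20)


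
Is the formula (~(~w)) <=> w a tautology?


Build the truth table over {w}:
w | φ
-----
False | True
True | True
Every row evaluates to true.

Yes, it is a tautology.


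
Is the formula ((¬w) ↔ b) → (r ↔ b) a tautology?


Build the truth table over {b, r, w}:
b | r | w | φ
-------------
F | F | F | T
T | F | F | F
F | T | F | T
T | T | F | T
F | F | T | T
T | F | T | T
F | T | T | F
T | T | T | T
Counterexample at row 2: with b=T, r=F, w=F, the formula is F.

No, it is not a tautology.


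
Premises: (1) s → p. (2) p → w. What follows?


Hypothetical syllogism: from (P → Q) and (Q → R), infer (P → R).
Chain the two implications through the shared middle term 'p'.

s → w


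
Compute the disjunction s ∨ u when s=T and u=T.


Disjunction is false only when both operands are false.
Substitute: s=T, u=T.
T ∨ T evaluates to T.

T


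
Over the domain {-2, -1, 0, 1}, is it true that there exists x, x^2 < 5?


Evaluate the predicate on each element: -2:T, -1:T, 0:T, 1:T.
Witness x = -2 satisfies the predicate.

T


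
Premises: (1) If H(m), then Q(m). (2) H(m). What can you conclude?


Modus ponens: from (P → Q) and P, infer Q.
P = 'H(m)' is asserted, and P → Q holds, so Q follows.

Q(m).


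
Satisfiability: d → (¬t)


Search for a satisfying assignment over {d, t}.
Try d=F, t=F: the formula evaluates to T.
A satisfying assignment exists.

Satisfiable.


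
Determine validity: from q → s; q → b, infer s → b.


This is (no valid rule). There exist truth assignments where the premises are all true but the conclusion is false.

Invalid.


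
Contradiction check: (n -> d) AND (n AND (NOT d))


Truth table over {d, n}:
d | n | φ
---------
F | F | F
T | F | F
F | T | F
T | T | F
Every row is false.

Yes, it is a contradiction.


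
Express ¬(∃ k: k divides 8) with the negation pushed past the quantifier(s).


¬(∀ x: φ) = ∃ x: ¬φ, and ¬(∃ x: φ) = ∀ x: ¬φ.
Apply to the existential statement.

∀ k: ¬(k divides 8)


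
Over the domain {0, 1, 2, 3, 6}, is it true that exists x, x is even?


Evaluate the predicate on each element: 0:True, 1:False, 2:True, 3:False, 6:True.
Witness x = 0 satisfies the predicate.

True


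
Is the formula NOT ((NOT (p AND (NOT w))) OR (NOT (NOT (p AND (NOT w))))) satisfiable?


Check all 4 assignments over {p, w}:
p | w | φ
---------
F | F | F
T | F | F
F | T | F
T | T | F
No assignment makes the formula true.

Unsatisfiable.


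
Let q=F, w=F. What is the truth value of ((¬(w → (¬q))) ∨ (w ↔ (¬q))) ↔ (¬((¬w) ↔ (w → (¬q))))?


Substitute q=F, w=F:
… (earlier sub-steps elided)
¬(w → (¬q)) = F
¬q = T
w ↔ (¬q) = F ↔ T = F
(¬(w → (¬q))) ∨ (w ↔ (¬q)) = F ∨ F = F
¬w = T
¬q = T
w → (¬q) = F → T = T
(¬w) ↔ (w → (¬q)) = T ↔ T = T
¬((¬w) ↔ (w → (¬q))) = F
((¬(w → (¬q))) ∨ (w ↔ (¬q))) ↔ (¬((¬w) ↔ (w → (¬q)))) = F ↔ F = T

T


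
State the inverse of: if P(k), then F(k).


The inverse of (P → Q) is (¬P → ¬Q). It is equivalent to the converse, not to the original.
Here P = 'P(k)' and Q = 'F(k)'.

If not (P(k)), then not (F(k)).


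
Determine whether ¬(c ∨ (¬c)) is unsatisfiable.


Truth table over {c}:
c | φ
-----
F | F
T | F
Every row is false.

Yes, it is a contradiction.


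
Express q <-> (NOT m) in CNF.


Step 1: Rewrite q ↔ (¬m) as (q → (¬m)) ∧ ((¬m) → q).
Step 2: Rewrite each implication as a disjunction.
Step 3: Eliminate any double negations (¬¬X = X).

((NOT q) OR (NOT m)) AND (m OR q)


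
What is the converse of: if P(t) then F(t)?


The converse of (P → Q) is (Q → P). It is not in general equivalent to the original.
Here P = 'P(t)' and Q = 'F(t)'.

If F(t), then P(t).


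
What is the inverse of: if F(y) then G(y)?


The inverse of (P → Q) is (¬P → ¬Q). It is equivalent to the converse, not to the original.
Here P = 'F(y)' and Q = 'G(y)'.

If not (F(y)), then not (G(y)).


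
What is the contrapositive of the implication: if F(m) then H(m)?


The contrapositive of (P → Q) is (¬Q → ¬P); it is logically equivalent to the original.
Here P = 'F(m)' and Q = 'H(m)'.

If not (H(m)), then not (F(m)).


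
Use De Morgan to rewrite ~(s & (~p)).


De Morgan: the negation of a conjunction is the disjunction of the negations.
Distribute ~ across &, flipping it to |, and negate each literal.

(~s) | p


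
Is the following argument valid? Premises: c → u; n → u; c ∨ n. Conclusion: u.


This matches the form of proof by cases: the conclusion follows in every model of the premises.

Valid.


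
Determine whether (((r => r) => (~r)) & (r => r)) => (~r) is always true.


Build the truth table over {r}:
r | φ
-----
False | True
True | True
Every row evaluates to true.

Yes, it is a tautology.


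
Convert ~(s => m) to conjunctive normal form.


Step 1: Rewrite s → m as ¬s ∨ m.
Step 2: Negate: ¬(¬s ∨ m) = s ∧ ¬m (De Morgan + double negation).

s & (~m)


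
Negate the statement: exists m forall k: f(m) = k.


Negation flips each quantifier (∀↔∃) and negates the inner predicate.
¬(exists m forall k: φ) = forall m exists k: ¬φ.

forall m exists k: ~(f(m) = k)


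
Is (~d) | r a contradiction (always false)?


Truth table over {d, r}:
d | r | φ
---------
False | False | True
True | False | False
False | True | True
True | True | True
Satisfying assignment at row 1: d=False, r=False gives True.

No, it is not a contradiction.


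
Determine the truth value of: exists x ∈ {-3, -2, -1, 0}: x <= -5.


Evaluate the predicate on each element: -3:False, -2:False, -1:False, 0:False.
No element satisfies the predicate.

False


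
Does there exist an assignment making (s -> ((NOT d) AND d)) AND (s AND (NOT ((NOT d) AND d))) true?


Check all 4 assignments over {d, s}:
d | s | φ
---------
F | F | F
T | F | F
F | T | F
T | T | F
No assignment makes the formula true.

Unsatisfiable.


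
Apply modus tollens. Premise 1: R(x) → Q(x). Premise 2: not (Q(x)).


Modus tollens: from (P → Q) and ¬Q, infer ¬P.
Q = 'Q(x)' is denied; since P → Q, P must also fail.

Not (R(x)).


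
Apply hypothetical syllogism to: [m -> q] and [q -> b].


Hypothetical syllogism: from (P → Q) and (Q → R), infer (P → R).
Chain the two implications through the shared middle term 'q'.

m -> b


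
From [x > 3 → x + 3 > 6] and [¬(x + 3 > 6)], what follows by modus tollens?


Modus tollens: from (P → Q) and ¬Q, infer ¬P.
Q = 'x + 3 > 6' is denied; since P → Q, P must also fail.

Not (x > 3).


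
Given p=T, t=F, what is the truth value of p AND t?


Conjunction is true only when both operands are true.
Substitute: p=T, t=F.
T AND F evaluates to F.

F


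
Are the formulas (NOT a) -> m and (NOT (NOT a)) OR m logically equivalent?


Compare truth tables:
a | m | φ | ψ
-------------
F | F | F | F
T | F | T | T
F | T | T | T
T | T | T | T
The columns φ and ψ agree on every row.

Yes, they are logically equivalent.


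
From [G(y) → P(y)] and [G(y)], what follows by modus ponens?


Modus ponens: from (P → Q) and P, infer Q.
P = 'G(y)' is asserted, and P → Q holds, so Q follows.

P(y).


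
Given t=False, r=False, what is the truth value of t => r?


Implication is false only when antecedent is true and consequent is false.
Substitute: t=False, r=False.
False => False evaluates to True.

True


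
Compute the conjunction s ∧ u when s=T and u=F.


Conjunction is true only when both operands are true.
Substitute: s=T, u=F.
T ∧ F evaluates to F.

F


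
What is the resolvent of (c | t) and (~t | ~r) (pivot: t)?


The clauses contain complementary literals t and ~t.
Resolution eliminates this pair and disjoins the remaining literals (merging duplicates).

(c | ~r)


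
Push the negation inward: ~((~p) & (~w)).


De Morgan: the negation of a conjunction is the disjunction of the negations.
Distribute ~ across &, flipping it to |, and negate each literal.

p | w


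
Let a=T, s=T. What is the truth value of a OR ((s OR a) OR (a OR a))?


Substitute a=T, s=T:
s OR a = T OR T = T
a OR a = T OR T = T
(s OR a) OR (a OR a) = T OR T = T
a OR ((s OR a) OR (a OR a)) = T OR T = T

T


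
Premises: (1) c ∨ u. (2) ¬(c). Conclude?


Disjunctive syllogism: from (P ∨ Q) and ¬P, infer Q.
One disjunct, 'c', is ruled out; the other must hold.

u


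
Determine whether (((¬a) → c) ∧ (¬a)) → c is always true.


Build the truth table over {a, c}:
a | c | φ
---------
F | F | T
T | F | T
F | T | T
T | T | T
Every row evaluates to true.

Yes, it is a tautology.


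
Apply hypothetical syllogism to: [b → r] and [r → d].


Hypothetical syllogism: from (P → Q) and (Q → R), infer (P → R).
Chain the two implications through the shared middle term 'r'.

b → d


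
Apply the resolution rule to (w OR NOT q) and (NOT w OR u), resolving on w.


The clauses contain complementary literals w and NOTw.
Resolution eliminates this pair and disjoins the remaining literals (merging duplicates).

(NOT q OR u)


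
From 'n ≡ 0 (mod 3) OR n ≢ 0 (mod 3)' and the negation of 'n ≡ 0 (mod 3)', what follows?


Disjunctive syllogism: from (P ∨ Q) and ¬P, infer Q.
One disjunct, 'n ≡ 0 (mod 3)', is ruled out; the other must hold.

n ≢ 0 (mod 3)


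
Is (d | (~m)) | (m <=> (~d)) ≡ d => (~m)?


Compare truth tables:
d | m | φ | ψ
-------------
False | False | True | True
True | False | True | True
False | True | True | True
True | True | True | False
They differ at row 4 (d=True, m=True): φ=True but ψ=False.

No, they are not logically equivalent.


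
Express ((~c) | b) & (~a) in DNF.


Step 1: Distribute ∧ over ∨: ((¬c) ∨ b) ∧ (¬a) = ((¬c) ∧ (¬a)) ∨ (b ∧ (¬a)).

((~c) & (~a)) | (b & (~a))


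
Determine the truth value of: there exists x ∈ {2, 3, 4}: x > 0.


Evaluate the predicate on each element: 2:T, 3:T, 4:T.
Witness x = 2 satisfies the predicate.

T


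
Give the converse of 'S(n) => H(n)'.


The converse of (P → Q) is (Q → P). It is not in general equivalent to the original.
Here P = 'S(n)' and Q = 'H(n)'.

If H(n), then S(n).


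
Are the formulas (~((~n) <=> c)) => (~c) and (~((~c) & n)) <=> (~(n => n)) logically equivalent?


Compare truth tables:
c | n | φ | ψ
-------------
False | False | True | False
True | False | True | False
False | True | True | True
True | True | False | False
They differ at row 1 (c=False, n=False): φ=True but ψ=False.

No, they are not logically equivalent.


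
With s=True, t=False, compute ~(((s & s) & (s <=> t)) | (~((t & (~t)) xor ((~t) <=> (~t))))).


Substitute s=True, t=False:
… (earlier sub-steps elided)
(s & s) & (s <=> t) = True & False = False
~t = True
t & (~t) = False & True = False
~t = True
~t = True
(~t) <=> (~t) = True <=> True = True
(t & (~t)) xor ((~t) <=> (~t)) = False xor True = True
~((t & (~t)) xor ((~t) <=> (~t))) = False
((s & s) & (s <=> t)) | (~((t & (~t)) xor ((~t) <=> (~t)))) = False | False = False
~(((s & s) & (s <=> t)) | (~((t & (~t)) xor ((~t) <=> (~t))))) = True

True


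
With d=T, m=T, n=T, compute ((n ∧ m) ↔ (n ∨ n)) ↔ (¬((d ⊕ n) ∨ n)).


Substitute d=T, m=T, n=T:
n ∧ m = T ∧ T = T
n ∨ n = T ∨ T = T
(n ∧ m) ↔ (n ∨ n) = T ↔ T = T
d ⊕ n = T ⊕ T = F
(d ⊕ n) ∨ n = F ∨ T = T
¬((d ⊕ n) ∨ n) = F
((n ∧ m) ↔ (n ∨ n)) ↔ (¬((d ⊕ n) ∨ n)) = T ↔ F = F

F


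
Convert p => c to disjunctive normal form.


Step 1: Rewrite p → c as ¬p ∨ c.

(~p) | c


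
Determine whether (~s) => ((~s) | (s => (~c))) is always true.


Build the truth table over {c, s}:
c | s | φ
---------
False | False | True
True | False | True
False | True | True
True | True | True
Every row evaluates to true.

Yes, it is a tautology.


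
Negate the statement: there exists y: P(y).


¬(for all x: φ) = there exists x: ¬φ, and ¬(there exists x: φ) = for all x: ¬φ.
Apply to the existential statement.

for all y: NOT(P(y))


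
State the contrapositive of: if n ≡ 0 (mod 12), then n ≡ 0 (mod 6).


The contrapositive of (P → Q) is (¬Q → ¬P); it is logically equivalent to the original.
Here P = 'n ≡ 0 (mod 12)' and Q = 'n ≡ 0 (mod 6)'.

If not (n ≡ 0 (mod 6)), then not (n ≡ 0 (mod 12)).


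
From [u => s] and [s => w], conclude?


Hypothetical syllogism: from (P → Q) and (Q → R), infer (P → R).
Chain the two implications through the shared middle term 's'.

u => w


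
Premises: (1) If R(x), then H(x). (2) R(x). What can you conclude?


Modus ponens: from (P → Q) and P, infer Q.
P = 'R(x)' is asserted, and P → Q holds, so Q follows.

H(x).


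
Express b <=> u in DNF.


Step 1: b ↔ u is true exactly when both agree: (b ∧ u) ∨ (¬b ∧ ¬u).

(b & u) | ((~b) & (~u))


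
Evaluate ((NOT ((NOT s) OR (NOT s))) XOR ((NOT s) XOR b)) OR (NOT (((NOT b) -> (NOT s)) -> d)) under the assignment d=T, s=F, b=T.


Substitute d=T, s=F, b=T:
… (earlier sub-steps elided)
NOT ((NOT s) OR (NOT s)) = F
NOT s = T
(NOT s) XOR b = T XOR T = F
(NOT ((NOT s) OR (NOT s))) XOR ((NOT s) XOR b) = F XOR F = F
NOT b = F
NOT s = T
(NOT b) -> (NOT s) = F -> T = T
((NOT b) -> (NOT s)) -> d = T -> T = T
NOT (((NOT b) -> (NOT s)) -> d) = F
((NOT ((NOT s) OR (NOT s))) XOR ((NOT s) XOR b)) OR (NOT (((NOT b) -> (NOT s)) -> d)) = F OR F = F

F


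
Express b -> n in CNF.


Step 1: Rewrite b → n as ¬b ∨ n.

(NOT b) OR n


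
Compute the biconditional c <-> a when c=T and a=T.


Biconditional is true when both operands have the same truth value.
Substitute: c=T, a=T.
T <-> T evaluates to T.

T


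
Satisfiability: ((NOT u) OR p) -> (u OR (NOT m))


Search for a satisfying assignment over {m, p, u}.
Try m=F, p=F, u=F: the formula evaluates to T.
A satisfying assignment exists.

Satisfiable.


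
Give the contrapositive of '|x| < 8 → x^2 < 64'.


The contrapositive of (P → Q) is (¬Q → ¬P); it is logically equivalent to the original.
Here P = '|x| < 8' and Q = 'x^2 < 64'.

If not (x^2 < 64), then not (|x| < 8).


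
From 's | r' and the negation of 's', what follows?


Disjunctive syllogism: from (P ∨ Q) and ¬P, infer Q.
One disjunct, 's', is ruled out; the other must hold.

r


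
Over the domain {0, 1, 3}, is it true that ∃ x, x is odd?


Evaluate the predicate on each element: 0:F, 1:T, 3:T.
Witness x = 1 satisfies the predicate.

T


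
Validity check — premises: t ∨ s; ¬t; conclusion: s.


This matches the form of disjunctive syllogism: the conclusion follows in every model of the premises.

Valid.


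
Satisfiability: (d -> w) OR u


Search for a satisfying assignment over {d, u, w}.
Try d=F, u=F, w=F: the formula evaluates to T.
A satisfying assignment exists.

Satisfiable.


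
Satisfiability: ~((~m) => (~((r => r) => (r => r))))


Search for a satisfying assignment over {m, r}.
Try m=False, r=False: the formula evaluates to True.
A satisfying assignment exists.

Satisfiable.


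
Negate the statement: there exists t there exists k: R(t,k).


Negation flips each quantifier (∀↔∃) and negates the inner predicate.
¬(there exists t there exists k: φ) = for all t for all k: ¬φ.

for all t for all k: NOT(R(t,k))


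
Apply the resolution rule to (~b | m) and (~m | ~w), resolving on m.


The clauses contain complementary literals m and ~m.
Resolution eliminates this pair and disjoins the remaining literals (merging duplicates).

(~b | ~w)


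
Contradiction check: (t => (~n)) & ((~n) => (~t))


Truth table over {n, t}:
n | t | φ
---------
False | False | True
True | False | True
False | True | False
True | True | False
Satisfying assignment at row 1: n=False, t=False gives True.

No, it is not a contradiction.


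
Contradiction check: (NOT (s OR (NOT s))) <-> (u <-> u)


Truth table over {s, u}:
s | u | φ
---------
F | F | F
T | F | F
F | T | F
T | T | F
Every row is false.

Yes, it is a contradiction.


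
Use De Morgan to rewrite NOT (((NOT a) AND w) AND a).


De Morgan: the negation of a conjunction is the disjunction of the negations.
Distribute NOT across AND, flipping it to OR, and negate each literal.

(a OR (NOT w)) OR (NOT a)


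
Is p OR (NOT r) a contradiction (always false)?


Truth table over {p, r}:
p | r | φ
---------
F | F | T
T | F | T
F | T | F
T | T | T
Satisfying assignment at row 1: p=F, r=F gives T.

No, it is not a contradiction.


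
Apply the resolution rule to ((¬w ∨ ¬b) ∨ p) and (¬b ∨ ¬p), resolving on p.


The clauses contain complementary literals p and ¬p.
Resolution eliminates this pair and disjoins the remaining literals (merging duplicates).

(¬w ∨ ¬b)


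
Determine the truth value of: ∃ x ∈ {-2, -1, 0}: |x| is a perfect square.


Evaluate the predicate on each element: -2:F, -1:T, 0:T.
Witness x = -1 satisfies the predicate.

T


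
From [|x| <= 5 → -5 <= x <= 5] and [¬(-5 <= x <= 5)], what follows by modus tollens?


Modus tollens: from (P → Q) and ¬Q, infer ¬P.
Q = '-5 <= x <= 5' is denied; since P → Q, P must also fail.

Not (|x| <= 5).


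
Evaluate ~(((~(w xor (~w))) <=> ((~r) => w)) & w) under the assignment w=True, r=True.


Substitute w=True, r=True:
~w = False
w xor (~w) = True xor False = True
~(w xor (~w)) = False
~r = False
(~r) => w = False => True = True
(~(w xor (~w))) <=> ((~r) => w) = False <=> True = False
((~(w xor (~w))) <=> ((~r) => w)) & w = False & True = False
~(((~(w xor (~w))) <=> ((~r) => w)) & w) = True

True


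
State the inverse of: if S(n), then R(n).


The inverse of (P → Q) is (¬P → ¬Q). It is equivalent to the converse, not to the original.
Here P = 'S(n)' and Q = 'R(n)'.

If not (S(n)), then not (R(n)).


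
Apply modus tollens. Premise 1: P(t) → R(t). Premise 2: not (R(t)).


Modus tollens: from (P → Q) and ¬Q, infer ¬P.
Q = 'R(t)' is denied; since P → Q, P must also fail.

Not (P(t)).


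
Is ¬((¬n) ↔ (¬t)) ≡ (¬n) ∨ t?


Compare truth tables:
n | t | φ | ψ
-------------
F | F | F | T
T | F | T | F
F | T | T | T
T | T | F | T
They differ at row 1 (n=F, t=F): φ=F but ψ=T.

No, they are not logically equivalent.


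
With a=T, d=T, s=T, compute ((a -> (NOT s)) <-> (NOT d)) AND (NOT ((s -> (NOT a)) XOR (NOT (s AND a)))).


Substitute a=T, d=T, s=T:
… (earlier sub-steps elided)
a -> (NOT s) = T -> F = F
NOT d = F
(a -> (NOT s)) <-> (NOT d) = F <-> F = T
NOT a = F
s -> (NOT a) = T -> F = F
s AND a = T AND T = T
NOT (s AND a) = F
(s -> (NOT a)) XOR (NOT (s AND a)) = F XOR F = F
NOT ((s -> (NOT a)) XOR (NOT (s AND a))) = T
((a -> (NOT s)) <-> (NOT d)) AND (NOT ((s -> (NOT a)) XOR (NOT (s AND a)))) = T AND T = T

T


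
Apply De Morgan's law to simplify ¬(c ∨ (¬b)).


De Morgan: the negation of a disjunction is the conjunction of the negations.
Distribute ¬ across ∨, flipping it to ∧, and negate each literal.

(¬c) ∧ b


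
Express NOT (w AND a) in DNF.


Step 1: Apply De Morgan: ¬(w ∧ a) = ¬w ∨ ¬a.

(NOT w) OR (NOT a)


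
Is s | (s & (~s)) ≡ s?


Compare truth tables:
s | φ | ψ
---------
False | False | False
True | True | True
The columns φ and ψ agree on every row.

Yes, they are logically equivalent.


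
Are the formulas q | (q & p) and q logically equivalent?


Compare truth tables:
p | q | φ | ψ
-------------
False | False | False | False
True | False | False | False
False | True | True | True
True | True | True | True
The columns φ and ψ agree on every row.

Yes, they are logically equivalent.


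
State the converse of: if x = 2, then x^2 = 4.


The converse of (P → Q) is (Q → P). It is not in general equivalent to the original.
Here P = 'x = 2' and Q = 'x^2 = 4'.

If x^2 = 4, then x = 2.


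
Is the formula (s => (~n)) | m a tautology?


Build the truth table over {m, n, s}:
m | n | s | φ
-------------
False | False | False | True
True | False | False | True
False | True | False | True
True | True | False | True
False | False | True | True
True | False | True | True
False | True | True | False
True | True | True | True
Counterexample at row 7: with m=False, n=True, s=True, the formula is False.

No, it is not a tautology.


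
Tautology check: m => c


Build the truth table over {c, m}:
c | m | φ
---------
False | False | True
True | False | True
False | True | False
True | True | True
Counterexample at row 3: with c=False, m=True, the formula is False.

No, it is not a tautology.


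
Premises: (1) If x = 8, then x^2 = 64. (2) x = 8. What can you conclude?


Modus ponens: from (P → Q) and P, infer Q.
P = 'x = 8' is asserted, and P → Q holds, so Q follows.

x^2 = 64.


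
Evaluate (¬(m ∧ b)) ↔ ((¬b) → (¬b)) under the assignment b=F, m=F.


Substitute b=F, m=F:
m ∧ b = F ∧ F = F
¬(m ∧ b) = T
¬b = T
¬b = T
(¬b) → (¬b) = T → T = T
(¬(m ∧ b)) ↔ ((¬b) → (¬b)) = T ↔ T = T

T


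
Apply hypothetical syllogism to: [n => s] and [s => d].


Hypothetical syllogism: from (P → Q) and (Q → R), infer (P → R).
Chain the two implications through the shared middle term 's'.

n => d


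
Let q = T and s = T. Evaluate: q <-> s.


Biconditional is true when both operands have the same truth value.
Substitute: q=T, s=T.
T <-> T evaluates to T.

T


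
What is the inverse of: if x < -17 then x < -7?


The inverse of (P → Q) is (¬P → ¬Q). It is equivalent to the converse, not to the original.
Here P = 'x < -17' and Q = 'x < -7'.

If not (x < -17), then not (x < -7).


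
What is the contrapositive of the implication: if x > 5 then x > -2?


The contrapositive of (P → Q) is (¬Q → ¬P); it is logically equivalent to the original.
Here P = 'x > 5' and Q = 'x > -2'.

If not (x > -2), then not (x > 5).


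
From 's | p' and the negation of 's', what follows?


Disjunctive syllogism: from (P ∨ Q) and ¬P, infer Q.
One disjunct, 's', is ruled out; the other must hold.

p


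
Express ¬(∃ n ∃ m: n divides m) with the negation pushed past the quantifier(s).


Negation flips each quantifier (∀↔∃) and negates the inner predicate.
¬(∃ n ∃ m: φ) = ∀ n ∀ m: ¬φ.

∀ n ∀ m: ¬(n divides m)


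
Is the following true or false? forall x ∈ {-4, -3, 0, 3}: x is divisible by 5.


Evaluate the predicate on each element: -4:False, -3:False, 0:True, 3:False.
Counterexample x = -4 fails the predicate.

False


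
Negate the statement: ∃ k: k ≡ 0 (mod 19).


¬(∀ x: φ) = ∃ x: ¬φ, and ¬(∃ x: φ) = ∀ x: ¬φ.
Apply to the existential statement.

∀ k: ¬(k ≡ 0 (mod 19))


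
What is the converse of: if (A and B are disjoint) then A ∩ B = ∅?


The converse of (P → Q) is (Q → P). It is not in general equivalent to the original.
Here P = '(A and B are disjoint)' and Q = 'A ∩ B = ∅'.

If A ∩ B = ∅, then (A and B are disjoint).


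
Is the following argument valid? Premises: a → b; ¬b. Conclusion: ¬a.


This matches the form of modus tollens: the conclusion follows in every model of the premises.

Valid.


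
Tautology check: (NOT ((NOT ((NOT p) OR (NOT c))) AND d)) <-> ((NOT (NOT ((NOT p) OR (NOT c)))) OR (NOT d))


Build the truth table over {c, d, p}:
c | d | p | φ
-------------
F | F | F | T
T | F | F | T
F | T | F | T
T | T | F | T
F | F | T | T
T | F | T | T
F | T | T | T
T | T | T | T
Every row evaluates to true.

Yes, it is a tautology.
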